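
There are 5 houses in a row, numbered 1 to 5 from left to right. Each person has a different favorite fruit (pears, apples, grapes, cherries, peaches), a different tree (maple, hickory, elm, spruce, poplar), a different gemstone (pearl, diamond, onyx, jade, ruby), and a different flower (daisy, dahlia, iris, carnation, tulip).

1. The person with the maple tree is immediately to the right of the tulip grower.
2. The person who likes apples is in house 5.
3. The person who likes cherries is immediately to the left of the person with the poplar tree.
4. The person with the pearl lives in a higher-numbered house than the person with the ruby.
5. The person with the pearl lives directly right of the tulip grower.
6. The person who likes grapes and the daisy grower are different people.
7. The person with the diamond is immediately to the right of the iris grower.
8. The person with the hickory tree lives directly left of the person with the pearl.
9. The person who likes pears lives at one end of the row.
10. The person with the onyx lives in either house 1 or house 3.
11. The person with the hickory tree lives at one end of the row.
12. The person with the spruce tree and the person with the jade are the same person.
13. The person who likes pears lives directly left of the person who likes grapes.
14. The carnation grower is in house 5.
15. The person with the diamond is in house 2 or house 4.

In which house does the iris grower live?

The person who likes apples is in house 5 (clue 2).
The person with the hickory tree is in house 1 (clue 11).
Clue 13: the person who likes pears is in house 1.
By clue 13, the person who likes grapes is in house 2.
Clue 14: the carnation grower is in house 5.
Clue 8: the person with the pearl is in house 2.
House 4's gemstone must be diamond (nothing else left).
So house 5 gets jade for gemstone.
The person with the ruby is in house 1 (clue 4).
Clue 5: the tulip grower is in house 1.
Clue 7: the iris grower is in house 3.
By clue 12, the person with the spruce tree is in house 5.
The only tree still possible for house 4 is poplar.
So house 3 gets onyx for gemstone.
So house 2 gets dahlia for flower.
So house 4 gets daisy for flower.
Clue 1: the person with the maple tree is in house 2.
The person who likes cherries is in house 3 (clue 3).
That leaves peaches as the favorite fruit for house 4.
The only tree still possible for house 3 is elm.
So: house 1 = pears/hickory/ruby/tulip, house 2 = grapes/maple/pearl/dahlia, house 3 = cherries/elm/onyx/iris, house 4 = peaches/poplar/diamond/daisy, house 5 = apples/spruce/jade/carnation.

3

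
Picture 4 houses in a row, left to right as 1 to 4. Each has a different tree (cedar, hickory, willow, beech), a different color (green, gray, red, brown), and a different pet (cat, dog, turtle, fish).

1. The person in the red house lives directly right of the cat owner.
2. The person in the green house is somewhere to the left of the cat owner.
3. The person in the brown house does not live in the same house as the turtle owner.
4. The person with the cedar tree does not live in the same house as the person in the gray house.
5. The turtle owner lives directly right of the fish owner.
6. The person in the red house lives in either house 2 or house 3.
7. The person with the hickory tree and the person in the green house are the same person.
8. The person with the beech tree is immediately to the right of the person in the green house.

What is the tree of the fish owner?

Clue 1: the person in the red house is in house 3.
By clue 1, the cat owner is in house 2.
Clue 2 places the person in the green house in house 1.
From clue 7, the person with the hickory tree must be in house 1.
Clue 8 places the person with the beech tree in house 2.
Clue 5: the turtle owner is in house 4.
From clue 5, the fish owner must be in house 3.
The only pet still possible for house 1 is dog.
The person in the brown house is in house 2 (clue 3).
House 4 color: only gray fits.
Clue 4: the person with the cedar tree is in house 3.
That leaves willow as the tree for house 4.
So: house 1 = hickory/green/dog, house 2 = beech/brown/cat, house 3 = cedar/red/fish, house 4 = willow/gray/turtle.

cedar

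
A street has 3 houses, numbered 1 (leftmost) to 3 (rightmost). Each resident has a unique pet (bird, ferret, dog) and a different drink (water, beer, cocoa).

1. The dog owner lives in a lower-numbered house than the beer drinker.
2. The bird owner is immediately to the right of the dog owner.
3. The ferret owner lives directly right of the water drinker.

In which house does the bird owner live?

2

The only pet still possible for house 1 is dog.
The bird owner is in house 2 (clue 2).
That leaves ferret as the pet for house 3.
The water drinker is in house 2 (clue 3).
The only drink still possible for house 1 is cocoa.
The only drink still possible for house 3 is beer.
So: house 1 = dog/cocoa, house 2 = bird/water, house 3 = ferret/beer.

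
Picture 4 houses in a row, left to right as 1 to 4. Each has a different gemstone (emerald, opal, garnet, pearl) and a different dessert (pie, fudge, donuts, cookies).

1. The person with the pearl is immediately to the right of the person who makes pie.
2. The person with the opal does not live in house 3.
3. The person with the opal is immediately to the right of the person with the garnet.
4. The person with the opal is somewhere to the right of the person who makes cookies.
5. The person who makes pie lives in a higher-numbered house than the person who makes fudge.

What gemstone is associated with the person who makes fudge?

So house 4 gets donuts for dessert.
The person with the garnet is narrowed to house 1 or 3; consider each.
Placing it in house 3 leads to a contradiction, so it's in house 1.
From clue 3, the person with the opal must be in house 2.
By clue 4, the person who makes cookies is in house 1.
House 3 dessert: only pie fits.
The person with the pearl is in house 4 (clue 1).
That leaves emerald as the gemstone for house 3.
The only dessert still possible for house 2 is fudge.
So: house 1 = garnet/cookies, house 2 = opal/fudge, house 3 = emerald/pie, house 4 = pearl/donuts.

opal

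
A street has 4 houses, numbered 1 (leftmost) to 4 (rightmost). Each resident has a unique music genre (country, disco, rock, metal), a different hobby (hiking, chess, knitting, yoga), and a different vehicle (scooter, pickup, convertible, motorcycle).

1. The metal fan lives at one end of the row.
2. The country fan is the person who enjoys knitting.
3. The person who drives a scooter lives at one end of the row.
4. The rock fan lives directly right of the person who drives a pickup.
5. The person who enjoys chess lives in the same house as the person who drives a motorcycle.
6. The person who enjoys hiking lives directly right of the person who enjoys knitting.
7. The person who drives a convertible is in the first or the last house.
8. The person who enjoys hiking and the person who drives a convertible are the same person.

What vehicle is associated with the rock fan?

convertible

From clue 8, the person who enjoys hiking must be in house 4.
The person who drives a convertible is in house 4 (clue 8).
Clue 6 places the person who enjoys knitting in house 3.
The only vehicle still possible for house 1 is scooter.
Clue 2 places the country fan in house 3.
The person who enjoys chess is in house 2 (clue 5).
The person who drives a motorcycle is in house 2 (clue 5).
The only music genre still possible for house 1 is metal.
So house 2 gets disco for music genre.
That leaves rock as the music genre for house 4.
So house 1 gets yoga for hobby.
House 3 vehicle: only pickup fits.
So: house 1 = metal/yoga/scooter, house 2 = disco/chess/motorcycle, house 3 = country/knitting/pickup, house 4 = rock/hiking/convertible.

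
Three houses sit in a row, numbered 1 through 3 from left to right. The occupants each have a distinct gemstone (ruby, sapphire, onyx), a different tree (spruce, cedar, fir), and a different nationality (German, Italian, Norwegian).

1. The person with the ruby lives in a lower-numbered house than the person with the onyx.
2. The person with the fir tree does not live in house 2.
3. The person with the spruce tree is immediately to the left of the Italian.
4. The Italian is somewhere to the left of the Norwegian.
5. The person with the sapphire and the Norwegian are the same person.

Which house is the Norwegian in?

By clue 4, the Italian is in house 2.
Clue 4: the Norwegian is in house 3.
Clue 5 places the person with the sapphire in house 3.
The only gemstone still possible for house 1 is ruby.
House 2's gemstone must be onyx (nothing else left).
House 1 nationality: only German fits.
Clue 3 places the person with the spruce tree in house 1.
House 2's tree must be cedar (nothing else left).
House 3's tree must be fir (nothing else left).
So: house 1 = ruby/spruce/German, house 2 = onyx/cedar/Italian, house 3 = sapphire/fir/Norwegian.

3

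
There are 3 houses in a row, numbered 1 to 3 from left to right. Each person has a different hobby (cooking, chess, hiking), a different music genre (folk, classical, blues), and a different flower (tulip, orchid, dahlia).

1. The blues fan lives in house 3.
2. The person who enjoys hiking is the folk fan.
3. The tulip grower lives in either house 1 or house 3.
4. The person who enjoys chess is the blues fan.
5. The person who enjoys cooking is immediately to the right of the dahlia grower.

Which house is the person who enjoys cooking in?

From clue 1, the blues fan must be in house 3.
From clue 4, the person who enjoys chess must be in house 3.
So house 1 gets hiking for hobby.
House 2's hobby must be cooking (nothing else left).
The folk fan is in house 1 (clue 2).
From clue 5, the dahlia grower must be in house 1.
That leaves classical as the music genre for house 2.
So house 2 gets orchid for flower.
House 3's flower must be tulip (nothing else left).
So: house 1 = hiking/folk/dahlia, house 2 = cooking/classical/orchid, house 3 = chess/blues/tulip.

2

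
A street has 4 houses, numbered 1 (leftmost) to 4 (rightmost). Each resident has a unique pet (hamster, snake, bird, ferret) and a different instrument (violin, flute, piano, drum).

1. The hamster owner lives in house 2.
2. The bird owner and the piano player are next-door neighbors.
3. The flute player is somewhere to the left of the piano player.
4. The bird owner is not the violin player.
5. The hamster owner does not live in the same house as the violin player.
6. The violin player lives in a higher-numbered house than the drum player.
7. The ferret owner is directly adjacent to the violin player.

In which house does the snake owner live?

By clue 1, the hamster owner is in house 2.
The ferret owner is narrowed to house 3 or 4; consider each.
Placing it in house 4 leads to a contradiction, so it's in house 3.
Clue 7 places the violin player in house 4.
From clue 4, the bird owner must be in house 1.
That leaves snake as the pet for house 4.
From clue 2, the piano player must be in house 2.
The flute player is in house 1 (clue 3).
So house 3 gets drum for instrument.
So: house 1 = bird/flute, house 2 = hamster/piano, house 3 = ferret/drum, house 4 = snake/violin.

4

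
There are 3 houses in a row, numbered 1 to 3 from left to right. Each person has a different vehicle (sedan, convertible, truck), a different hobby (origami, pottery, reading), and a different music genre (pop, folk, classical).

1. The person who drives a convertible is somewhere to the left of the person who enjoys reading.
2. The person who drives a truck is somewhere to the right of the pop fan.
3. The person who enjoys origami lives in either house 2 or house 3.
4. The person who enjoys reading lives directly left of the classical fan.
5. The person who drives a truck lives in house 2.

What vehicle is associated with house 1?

Clue 4 places the person who enjoys reading in house 2.
Clue 4 places the classical fan in house 3.
The person who drives a truck is in house 2 (clue 5).
That leaves sedan as the vehicle for house 3.
So house 1 gets pottery for hobby.
So house 3 gets origami for hobby.
Clue 2 places the pop fan in house 1.
So house 1 gets convertible for vehicle.
So house 2 gets folk for music genre.
So: house 1 = convertible/pottery/pop, house 2 = truck/reading/folk, house 3 = sedan/origami/classical.

convertible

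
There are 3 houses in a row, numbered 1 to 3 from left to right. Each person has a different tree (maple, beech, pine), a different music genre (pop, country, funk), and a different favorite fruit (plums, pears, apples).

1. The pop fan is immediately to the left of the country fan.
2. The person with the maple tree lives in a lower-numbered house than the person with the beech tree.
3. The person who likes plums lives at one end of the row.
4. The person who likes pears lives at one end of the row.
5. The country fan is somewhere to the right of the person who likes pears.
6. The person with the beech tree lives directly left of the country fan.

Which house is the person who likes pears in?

1

From clue 5, the person who likes pears must be in house 1.
Clue 6 places the person with the beech tree in house 2.
Clue 6 places the country fan in house 3.
The only tree still possible for house 3 is pine.
House 2's favorite fruit must be apples (nothing else left).
House 3 favorite fruit: only plums fits.
By clue 1, the pop fan is in house 2.
So house 1 gets maple for tree.
House 1's music genre must be funk (nothing else left).
So: house 1 = maple/funk/pears, house 2 = beech/pop/apples, house 3 = pine/country/plums.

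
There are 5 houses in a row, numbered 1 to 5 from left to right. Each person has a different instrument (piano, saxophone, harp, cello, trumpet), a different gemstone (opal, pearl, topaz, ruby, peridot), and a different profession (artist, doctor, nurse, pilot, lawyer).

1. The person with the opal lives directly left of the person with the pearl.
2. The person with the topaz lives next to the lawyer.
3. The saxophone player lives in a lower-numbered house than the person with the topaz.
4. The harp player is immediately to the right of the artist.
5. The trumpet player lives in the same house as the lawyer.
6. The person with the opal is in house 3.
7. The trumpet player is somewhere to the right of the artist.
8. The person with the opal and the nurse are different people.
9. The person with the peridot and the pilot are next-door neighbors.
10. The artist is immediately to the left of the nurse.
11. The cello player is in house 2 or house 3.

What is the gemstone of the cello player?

opal

By clue 6, the person with the opal is in house 3.
From clue 1, the person with the pearl must be in house 4.
So house 5 gets doctor for profession.
House 5 instrument: only piano fits.
The only instrument still possible for house 1 is saxophone.
The cello player is narrowed to house 2 or 3; consider each.
Placing it in house 2 leads to a contradiction, so it's in house 3.
House 2's instrument must be harp (nothing else left).
House 4 instrument: only trumpet fits.
Clue 4: the artist is in house 1.
Clue 5 places the lawyer in house 4.
Clue 10 places the nurse in house 2.
So house 3 gets pilot for profession.
The person with the topaz is in house 5 (clue 2).
The person with the peridot is in house 2 (clue 9).
That leaves ruby as the gemstone for house 1.
So: house 1 = saxophone/ruby/artist, house 2 = harp/peridot/nurse, house 3 = cello/opal/pilot, house 4 = trumpet/pearl/lawyer, house 5 = piano/topaz/doctor.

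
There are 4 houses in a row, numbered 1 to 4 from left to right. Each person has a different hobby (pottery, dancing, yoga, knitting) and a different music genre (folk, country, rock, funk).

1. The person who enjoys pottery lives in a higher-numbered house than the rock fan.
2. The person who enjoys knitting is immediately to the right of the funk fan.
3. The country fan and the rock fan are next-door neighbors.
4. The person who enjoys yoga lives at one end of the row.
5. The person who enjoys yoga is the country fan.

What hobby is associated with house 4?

The person who enjoys pottery is narrowed to house 3 or 4; consider each.
Placing it in house 4 leads to a contradiction, so it's in house 3.
Clue 1 places the rock fan in house 2.
The country fan is in house 1 (clue 3).
From clue 5, the person who enjoys yoga must be in house 1.
The only music genre still possible for house 3 is funk.
That leaves folk as the music genre for house 4.
From clue 2, the person who enjoys knitting must be in house 4.
So house 2 gets dancing for hobby.
So: house 1 = yoga/country, house 2 = dancing/rock, house 3 = pottery/funk, house 4 = knitting/folk.

knitting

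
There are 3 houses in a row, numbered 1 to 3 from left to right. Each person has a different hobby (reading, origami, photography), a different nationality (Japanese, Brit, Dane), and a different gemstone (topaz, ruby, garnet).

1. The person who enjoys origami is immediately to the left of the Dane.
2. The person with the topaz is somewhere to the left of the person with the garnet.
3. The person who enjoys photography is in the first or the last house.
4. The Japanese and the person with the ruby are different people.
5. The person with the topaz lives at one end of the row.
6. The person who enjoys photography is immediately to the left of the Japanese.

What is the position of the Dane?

3

Clue 5 places the person with the topaz in house 1.
From clue 6, the person who enjoys photography must be in house 1.
From clue 6, the Japanese must be in house 2.
So house 3 gets reading for hobby.
House 1 nationality: only Brit fits.
That leaves Dane as the nationality for house 3.
Clue 4 places the person with the ruby in house 3.
House 2 hobby: only origami fits.
House 2's gemstone must be garnet (nothing else left).
So: house 1 = photography/Brit/topaz, house 2 = origami/Japanese/garnet, house 3 = reading/Dane/ruby.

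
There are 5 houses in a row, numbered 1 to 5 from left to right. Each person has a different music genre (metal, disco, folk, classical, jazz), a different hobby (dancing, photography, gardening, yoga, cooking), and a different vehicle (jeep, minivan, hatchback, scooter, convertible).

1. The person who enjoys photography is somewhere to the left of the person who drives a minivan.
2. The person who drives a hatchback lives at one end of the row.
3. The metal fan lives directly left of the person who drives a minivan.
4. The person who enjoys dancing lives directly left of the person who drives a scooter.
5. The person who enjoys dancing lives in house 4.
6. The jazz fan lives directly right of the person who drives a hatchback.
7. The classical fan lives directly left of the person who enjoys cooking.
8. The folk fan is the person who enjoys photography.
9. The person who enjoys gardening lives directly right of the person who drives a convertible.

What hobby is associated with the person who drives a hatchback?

photography

By clue 5, the person who enjoys dancing is in house 4.
By clue 6, the jazz fan is in house 2.
Clue 6: the person who drives a hatchback is in house 1.
House 5 music genre: only disco fits.
Clue 4: the person who drives a scooter is in house 5.
The only vehicle still possible for house 3 is jeep.
House 4 music genre: only classical fits.
From clue 7, the person who enjoys cooking must be in house 5.
House 2 hobby: only yoga fits.
Clue 9: the person who drives a convertible is in house 2.
House 1's hobby must be photography (nothing else left).
So house 3 gets gardening for hobby.
So house 4 gets minivan for vehicle.
Clue 3: the metal fan is in house 3.
From clue 8, the folk fan must be in house 1.
So: house 1 = folk/photography/hatchback, house 2 = jazz/yoga/convertible, house 3 = metal/gardening/jeep, house 4 = classical/dancing/minivan, house 5 = disco/cooking/scooter.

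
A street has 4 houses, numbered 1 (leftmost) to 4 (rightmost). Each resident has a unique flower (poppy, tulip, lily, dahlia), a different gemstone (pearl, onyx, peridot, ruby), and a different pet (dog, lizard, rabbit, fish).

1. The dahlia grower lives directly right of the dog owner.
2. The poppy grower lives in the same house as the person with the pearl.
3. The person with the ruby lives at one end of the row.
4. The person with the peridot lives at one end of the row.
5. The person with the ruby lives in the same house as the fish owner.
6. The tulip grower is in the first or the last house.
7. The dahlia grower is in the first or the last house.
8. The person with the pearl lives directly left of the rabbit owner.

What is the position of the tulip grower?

1

From clue 7, the dahlia grower must be in house 4.
The dog owner is in house 3 (clue 1).
The only flower still possible for house 1 is tulip.
From clue 8, the person with the pearl must be in house 3.
From clue 8, the rabbit owner must be in house 4.
House 2's gemstone must be onyx (nothing else left).
House 1 pet: only fish fits.
The only pet still possible for house 2 is lizard.
Clue 2 places the poppy grower in house 3.
Clue 5: the person with the ruby is in house 1.
So house 2 gets lily for flower.
House 4's gemstone must be peridot (nothing else left).
So: house 1 = tulip/ruby/fish, house 2 = lily/onyx/lizard, house 3 = poppy/pearl/dog, house 4 = dahlia/peridot/rabbit.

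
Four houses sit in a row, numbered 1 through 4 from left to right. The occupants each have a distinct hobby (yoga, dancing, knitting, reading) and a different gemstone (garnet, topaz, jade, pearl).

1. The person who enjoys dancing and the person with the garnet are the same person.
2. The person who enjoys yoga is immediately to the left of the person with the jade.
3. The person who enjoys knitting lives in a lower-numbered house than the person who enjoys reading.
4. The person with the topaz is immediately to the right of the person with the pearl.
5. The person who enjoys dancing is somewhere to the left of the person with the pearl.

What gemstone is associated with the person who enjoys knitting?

pearl

House 4's hobby must be reading (nothing else left).
That leaves garnet as the gemstone for house 1.
The person who enjoys dancing is in house 1 (clue 1).
That leaves pearl as the gemstone for house 2.
The person with the topaz is in house 3 (clue 4).
The only gemstone still possible for house 4 is jade.
By clue 2, the person who enjoys yoga is in house 3.
So house 2 gets knitting for hobby.
So: house 1 = dancing/garnet, house 2 = knitting/pearl, house 3 = yoga/topaz, house 4 = reading/jade.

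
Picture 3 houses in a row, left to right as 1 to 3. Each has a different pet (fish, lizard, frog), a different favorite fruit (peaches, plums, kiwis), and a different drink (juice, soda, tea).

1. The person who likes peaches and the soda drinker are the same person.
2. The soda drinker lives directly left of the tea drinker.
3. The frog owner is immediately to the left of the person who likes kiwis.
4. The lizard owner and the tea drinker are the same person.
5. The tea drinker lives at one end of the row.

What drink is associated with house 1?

juice

By clue 5, the tea drinker is in house 3.
Clue 2: the soda drinker is in house 2.
The lizard owner is in house 3 (clue 4).
House 1's drink must be juice (nothing else left).
From clue 1, the person who likes peaches must be in house 2.
So house 1 gets plums for favorite fruit.
The only favorite fruit still possible for house 3 is kiwis.
From clue 3, the frog owner must be in house 2.
That leaves fish as the pet for house 1.
So: house 1 = fish/plums/juice, house 2 = frog/peaches/soda, house 3 = lizard/kiwis/tea.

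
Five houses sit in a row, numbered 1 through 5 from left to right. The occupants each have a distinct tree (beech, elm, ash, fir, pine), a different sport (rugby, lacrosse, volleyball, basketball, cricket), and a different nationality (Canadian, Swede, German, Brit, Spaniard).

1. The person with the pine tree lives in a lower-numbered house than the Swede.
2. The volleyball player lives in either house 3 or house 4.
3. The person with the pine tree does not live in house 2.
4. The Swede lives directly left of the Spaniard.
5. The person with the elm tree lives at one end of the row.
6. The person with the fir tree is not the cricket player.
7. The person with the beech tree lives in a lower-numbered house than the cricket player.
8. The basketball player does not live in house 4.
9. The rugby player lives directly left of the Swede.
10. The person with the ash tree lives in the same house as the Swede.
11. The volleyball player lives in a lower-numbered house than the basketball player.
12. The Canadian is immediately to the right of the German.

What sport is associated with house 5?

The basketball player is in house 5 (clue 11).
The person with the elm tree is narrowed to house 1 or 5; consider each.
Placing it in house 1 leads to a contradiction, so it's in house 5.
The person with the pine tree is narrowed to house 1 or 3; consider each.
Placing it in house 3 leads to a contradiction, so it's in house 1.
The person with the beech tree is narrowed to house 2 or 3; consider each.
Placing it in house 3 leads to a contradiction, so it's in house 2.
That leaves lacrosse as the sport for house 1.
House 2 sport: only rugby fits.
By clue 9, the Swede is in house 3.
Clue 10: the person with the ash tree is in house 3.
That leaves fir as the tree for house 4.
Clue 4 places the Spaniard in house 4.
Clue 6: the cricket player is in house 3.
The only sport still possible for house 4 is volleyball.
Clue 12 places the Canadian in house 2.
House 1's nationality must be German (nothing else left).
So house 5 gets Brit for nationality.
So: house 1 = pine/lacrosse/German, house 2 = beech/rugby/Canadian, house 3 = ash/cricket/Swede, house 4 = fir/volleyball/Spaniard, house 5 = elm/basketball/Brit.

basketball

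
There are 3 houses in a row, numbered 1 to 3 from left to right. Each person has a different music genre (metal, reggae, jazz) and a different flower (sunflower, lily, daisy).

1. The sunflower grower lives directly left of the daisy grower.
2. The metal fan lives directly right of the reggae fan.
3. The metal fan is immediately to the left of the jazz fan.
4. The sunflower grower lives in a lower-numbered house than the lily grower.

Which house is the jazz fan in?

Clue 3 places the metal fan in house 2.
Clue 3 places the jazz fan in house 3.
The only music genre still possible for house 1 is reggae.
House 1 flower: only sunflower fits.
From clue 1, the daisy grower must be in house 2.
So house 3 gets lily for flower.
So: house 1 = reggae/sunflower, house 2 = metal/daisy, house 3 = jazz/lily.

3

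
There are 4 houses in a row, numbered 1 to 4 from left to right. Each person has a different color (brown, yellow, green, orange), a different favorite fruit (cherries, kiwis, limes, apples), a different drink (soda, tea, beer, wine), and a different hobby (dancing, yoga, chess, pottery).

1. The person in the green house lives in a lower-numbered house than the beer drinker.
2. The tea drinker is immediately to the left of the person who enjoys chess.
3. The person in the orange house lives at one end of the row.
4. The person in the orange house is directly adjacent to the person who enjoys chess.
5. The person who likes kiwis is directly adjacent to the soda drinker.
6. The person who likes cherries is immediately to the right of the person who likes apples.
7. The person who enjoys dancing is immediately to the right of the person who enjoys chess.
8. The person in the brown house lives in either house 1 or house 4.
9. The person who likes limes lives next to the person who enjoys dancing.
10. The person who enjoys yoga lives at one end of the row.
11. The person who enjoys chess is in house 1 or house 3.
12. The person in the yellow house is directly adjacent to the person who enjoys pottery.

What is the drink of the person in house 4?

beer

From clue 11, the person who enjoys chess must be in house 3.
That leaves pottery as the hobby for house 2.
Clue 2: the tea drinker is in house 2.
Clue 4: the person in the orange house is in house 4.
From clue 9, the person who likes limes must be in house 3.
That leaves green as the color for house 2.
That leaves yellow as the color for house 3.
The only hobby still possible for house 1 is yoga.
House 4's hobby must be dancing (nothing else left).
From clue 6, the person who likes cherries must be in house 2.
From clue 6, the person who likes apples must be in house 1.
The only color still possible for house 1 is brown.
The only favorite fruit still possible for house 4 is kiwis.
The soda drinker is in house 3 (clue 5).
That leaves wine as the drink for house 1.
The only drink still possible for house 4 is beer.
So: house 1 = brown/apples/wine/yoga, house 2 = green/cherries/tea/pottery, house 3 = yellow/limes/soda/chess, house 4 = orange/kiwis/beer/dancing.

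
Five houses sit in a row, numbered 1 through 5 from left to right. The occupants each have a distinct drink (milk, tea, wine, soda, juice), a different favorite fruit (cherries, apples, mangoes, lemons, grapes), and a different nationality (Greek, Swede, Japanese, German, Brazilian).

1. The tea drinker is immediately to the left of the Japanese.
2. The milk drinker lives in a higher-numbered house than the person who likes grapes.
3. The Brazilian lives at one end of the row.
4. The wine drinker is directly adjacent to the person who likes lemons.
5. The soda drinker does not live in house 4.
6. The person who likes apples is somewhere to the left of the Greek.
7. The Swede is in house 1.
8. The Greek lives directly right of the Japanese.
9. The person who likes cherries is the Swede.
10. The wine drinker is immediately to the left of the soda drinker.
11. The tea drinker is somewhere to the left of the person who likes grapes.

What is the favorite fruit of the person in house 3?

Clue 7: the Swede is in house 1.
The person who likes cherries is in house 1 (clue 9).
That leaves Brazilian as the nationality for house 5.
The tea drinker is narrowed to house 1 or 2; consider each.
Placing it in house 2 leads to a contradiction, so it's in house 1.
Clue 1: the Japanese is in house 2.
From clue 8, the Greek must be in house 3.
That leaves German as the nationality for house 4.
Clue 6: the person who likes apples is in house 2.
The milk drinker is narrowed to house 4 or 5; consider each.
Placing it in house 4 leads to a contradiction, so it's in house 5.
So house 3 gets soda for drink.
By clue 10, the wine drinker is in house 2.
That leaves juice as the drink for house 4.
From clue 4, the person who likes lemons must be in house 3.
House 4 favorite fruit: only grapes fits.
The only favorite fruit still possible for house 5 is mangoes.
So: house 1 = tea/cherries/Swede, house 2 = wine/apples/Japanese, house 3 = soda/lemons/Greek, house 4 = juice/grapes/German, house 5 = milk/mangoes/Brazilian.

lemons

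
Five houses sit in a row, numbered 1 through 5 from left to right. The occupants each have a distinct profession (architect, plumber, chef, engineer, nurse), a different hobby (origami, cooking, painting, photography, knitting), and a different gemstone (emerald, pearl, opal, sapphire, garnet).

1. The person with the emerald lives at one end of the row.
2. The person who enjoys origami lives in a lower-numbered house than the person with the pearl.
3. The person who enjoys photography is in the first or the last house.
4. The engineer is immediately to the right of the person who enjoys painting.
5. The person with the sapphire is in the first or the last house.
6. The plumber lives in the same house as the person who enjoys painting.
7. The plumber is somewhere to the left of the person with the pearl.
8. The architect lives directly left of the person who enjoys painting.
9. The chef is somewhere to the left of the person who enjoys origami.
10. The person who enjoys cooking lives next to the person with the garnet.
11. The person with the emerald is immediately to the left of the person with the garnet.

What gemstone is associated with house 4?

pearl

By clue 11, the person with the emerald is in house 1.
By clue 11, the person with the garnet is in house 2.
House 5's gemstone must be sapphire (nothing else left).
So house 4 gets knitting for hobby.
The only hobby still possible for house 5 is photography.
So house 5 gets nurse for profession.
The only hobby still possible for house 1 is cooking.
That leaves engineer as the profession for house 4.
Clue 4 places the person who enjoys painting in house 3.
From clue 6, the plumber must be in house 3.
By clue 7, the person with the pearl is in house 4.
From clue 8, the architect must be in house 2.
House 1's profession must be chef (nothing else left).
House 2's hobby must be origami (nothing else left).
So house 3 gets opal for gemstone.
So: house 1 = chef/cooking/emerald, house 2 = architect/origami/garnet, house 3 = plumber/painting/opal, house 4 = engineer/knitting/pearl, house 5 = nurse/photography/sapphire.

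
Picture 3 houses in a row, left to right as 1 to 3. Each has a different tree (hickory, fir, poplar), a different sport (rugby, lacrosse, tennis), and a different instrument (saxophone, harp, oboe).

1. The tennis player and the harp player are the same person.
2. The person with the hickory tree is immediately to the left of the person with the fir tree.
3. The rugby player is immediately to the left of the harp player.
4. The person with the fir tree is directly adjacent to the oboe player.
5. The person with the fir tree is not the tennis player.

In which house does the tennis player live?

3

The person with the fir tree is narrowed to house 2 or 3; consider each.
Placing it in house 3 leads to a contradiction, so it's in house 2.
The person with the hickory tree is in house 1 (clue 2).
Clue 5 places the tennis player in house 3.
That leaves poplar as the tree for house 3.
Clue 1: the harp player is in house 3.
The rugby player is in house 2 (clue 3).
That leaves lacrosse as the sport for house 1.
The only instrument still possible for house 1 is oboe.
That leaves saxophone as the instrument for house 2.
So: house 1 = hickory/lacrosse/oboe, house 2 = fir/rugby/saxophone, house 3 = poplar/tennis/harp.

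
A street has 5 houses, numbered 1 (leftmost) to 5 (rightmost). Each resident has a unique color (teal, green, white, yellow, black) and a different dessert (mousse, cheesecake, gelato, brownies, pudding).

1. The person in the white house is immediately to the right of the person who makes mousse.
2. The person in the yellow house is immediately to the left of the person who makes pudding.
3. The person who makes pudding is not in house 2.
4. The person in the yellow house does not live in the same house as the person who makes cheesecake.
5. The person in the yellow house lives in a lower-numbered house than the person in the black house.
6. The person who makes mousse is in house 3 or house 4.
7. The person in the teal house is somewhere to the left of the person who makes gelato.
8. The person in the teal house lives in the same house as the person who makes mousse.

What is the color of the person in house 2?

The only color still possible for house 1 is green.
The only color still possible for house 2 is yellow.
Clue 2: the person who makes pudding is in house 3.
House 2 dessert: only brownies fits.
The person in the white house is in house 5 (clue 1).
Clue 8: the person in the teal house is in house 4.
The only color still possible for house 3 is black.
So house 1 gets cheesecake for dessert.
That leaves mousse as the dessert for house 4.
House 5 dessert: only gelato fits.
So: house 1 = green/cheesecake, house 2 = yellow/brownies, house 3 = black/pudding, house 4 = teal/mousse, house 5 = white/gelato.

yellow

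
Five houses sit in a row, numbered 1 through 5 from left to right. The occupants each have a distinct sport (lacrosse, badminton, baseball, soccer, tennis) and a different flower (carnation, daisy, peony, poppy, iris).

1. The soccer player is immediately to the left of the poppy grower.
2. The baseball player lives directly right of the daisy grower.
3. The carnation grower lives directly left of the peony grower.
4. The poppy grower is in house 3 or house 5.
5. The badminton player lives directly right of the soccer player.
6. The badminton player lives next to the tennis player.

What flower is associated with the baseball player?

So house 1 gets lacrosse for sport.
The badminton player is narrowed to house 3 or 5; consider each.
Placing it in house 5 leads to a contradiction, so it's in house 3.
The soccer player is in house 2 (clue 5).
House 4's sport must be tennis (nothing else left).
That leaves baseball as the sport for house 5.
From clue 1, the poppy grower must be in house 3.
Clue 2 places the daisy grower in house 4.
The carnation grower is in house 1 (clue 3).
From clue 3, the peony grower must be in house 2.
So house 5 gets iris for flower.
So: house 1 = lacrosse/carnation, house 2 = soccer/peony, house 3 = badminton/poppy, house 4 = tennis/daisy, house 5 = baseball/iris.

iris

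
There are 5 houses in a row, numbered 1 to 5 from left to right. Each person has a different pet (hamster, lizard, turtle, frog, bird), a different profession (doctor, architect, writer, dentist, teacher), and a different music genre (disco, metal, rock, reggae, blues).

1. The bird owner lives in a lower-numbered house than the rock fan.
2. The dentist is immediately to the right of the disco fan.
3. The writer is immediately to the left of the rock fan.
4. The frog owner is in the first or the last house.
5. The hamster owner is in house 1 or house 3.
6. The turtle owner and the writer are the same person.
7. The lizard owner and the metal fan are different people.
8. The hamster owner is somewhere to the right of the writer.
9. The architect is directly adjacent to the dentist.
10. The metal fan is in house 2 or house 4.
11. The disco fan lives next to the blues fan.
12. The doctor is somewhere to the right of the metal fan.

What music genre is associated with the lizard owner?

By clue 8, the hamster owner is in house 3.
House 4's pet must be lizard (nothing else left).
House 5 pet: only frog fits.
Clue 7 places the metal fan in house 2.
House 3's music genre must be rock (nothing else left).
Clue 3 places the writer in house 2.
From clue 6, the turtle owner must be in house 2.
By clue 11, the disco fan is in house 4.
From clue 11, the blues fan must be in house 5.
House 1's pet must be bird (nothing else left).
So house 5 gets dentist for profession.
The only music genre still possible for house 1 is reggae.
Clue 9 places the architect in house 4.
The only profession still possible for house 1 is teacher.
The only profession still possible for house 3 is doctor.
So: house 1 = bird/teacher/reggae, house 2 = turtle/writer/metal, house 3 = hamster/doctor/rock, house 4 = lizard/architect/disco, house 5 = frog/dentist/blues.

disco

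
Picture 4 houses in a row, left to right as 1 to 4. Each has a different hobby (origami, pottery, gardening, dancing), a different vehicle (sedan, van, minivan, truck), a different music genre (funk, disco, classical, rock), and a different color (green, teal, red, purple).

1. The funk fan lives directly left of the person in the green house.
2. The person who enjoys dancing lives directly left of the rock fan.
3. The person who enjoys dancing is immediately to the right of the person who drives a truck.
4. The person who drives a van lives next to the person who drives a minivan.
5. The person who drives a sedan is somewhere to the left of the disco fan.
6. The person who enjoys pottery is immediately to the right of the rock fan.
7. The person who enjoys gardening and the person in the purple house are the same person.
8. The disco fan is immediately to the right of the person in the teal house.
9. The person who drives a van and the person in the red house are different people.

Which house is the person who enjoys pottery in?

Clue 2: the person who enjoys dancing is in house 2.
Clue 2: the rock fan is in house 3.
Clue 3 places the person who drives a truck in house 1.
The person who enjoys pottery is in house 4 (clue 6).
Clue 5 places the disco fan in house 4.
From clue 8, the person in the teal house must be in house 3.
So house 1 gets purple for color.
The only color still possible for house 4 is red.
Clue 1 places the funk fan in house 1.
Clue 7 places the person who enjoys gardening in house 1.
House 3 hobby: only origami fits.
House 4 vehicle: only minivan fits.
House 2's music genre must be classical (nothing else left).
House 2's color must be green (nothing else left).
Clue 4 places the person who drives a van in house 3.
That leaves sedan as the vehicle for house 2.
So: house 1 = gardening/truck/funk/purple, house 2 = dancing/sedan/classical/green, house 3 = origami/van/rock/teal, house 4 = pottery/minivan/disco/red.

4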